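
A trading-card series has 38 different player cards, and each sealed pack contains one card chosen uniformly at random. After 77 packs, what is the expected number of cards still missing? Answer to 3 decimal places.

For each card, P(unseen after 77) = (37/38)^77 = 0.1283.
By linearity of expectation, E[unseen] = 38·(37/38)^77 = 4.8751.

4.875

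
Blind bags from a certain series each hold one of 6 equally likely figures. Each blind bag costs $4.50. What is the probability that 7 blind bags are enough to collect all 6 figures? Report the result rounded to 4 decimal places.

By inclusion–exclusion over which figures are missing,
P(all seen) = Σ_{j=0}^{6} (-1)^j C(6,j)((6-j)/6)^7
= 1.00000 - 1.67449 + 0.87791 - 0.15625 + 0.00686 - 0.00002 + 0.00000
= 0.05401.

0.0540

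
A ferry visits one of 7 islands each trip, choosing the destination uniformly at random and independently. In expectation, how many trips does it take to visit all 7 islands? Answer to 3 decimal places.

18.150

Split into phases: going from k distinct to k+1 distinct takes on average 7/(7-k) trips.
E[T] = 7/7 + 7/6 + 7/5 + ... + 7/2 + 7/1 = 7·H_{7}.
H_{7} = 2.5929, so E[T] = 18.1500.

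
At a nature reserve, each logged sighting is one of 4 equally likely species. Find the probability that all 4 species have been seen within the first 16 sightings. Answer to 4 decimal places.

0.9600

Let A_i be the event that species i is missing after 16 sightings. By inclusion–exclusion on the A_i,
P(all seen) = Σ_{j=0}^{4} (-1)^j C(4,j)((4-j)/4)^16
= 1.00000 - 0.04009 + 0.00009 - 0.00000 + 0.00000
= 0.96000.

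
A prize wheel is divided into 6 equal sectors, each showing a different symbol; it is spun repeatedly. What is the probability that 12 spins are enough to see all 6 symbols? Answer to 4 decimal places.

0.4378

Let A_i be the event that symbol i is missing after 12 spins. By inclusion–exclusion on the A_i,
P(all seen) = Σ_{j=0}^{6} (-1)^j C(6,j)((6-j)/6)^12
= 1.00000 - 0.67294 + 0.11561 - 0.00488 + 0.00003 - 0.00000 + 0.00000
= 0.43782.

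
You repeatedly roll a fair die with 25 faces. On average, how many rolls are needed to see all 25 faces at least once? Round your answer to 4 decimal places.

95.3990

The wait to go from k to k+1 distinct faces is geometric with mean 25/(25-k).
E[T] = 25/25 + 25/24 + 25/23 + ... + 25/2 + 25/1 = 25·H_{25}.
H_{25} = 3.81596, so E[T] = 95.39895.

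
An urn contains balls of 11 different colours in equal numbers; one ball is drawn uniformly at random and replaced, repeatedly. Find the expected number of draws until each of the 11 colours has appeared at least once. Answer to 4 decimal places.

The wait to go from k to k+1 distinct colours is geometric with mean 11/(11-k).
E[T] = 11/11 + 11/10 + 11/9 + ... + 11/2 + 11/1 = 11·H_{11}.
H_{11} = 3.01988, so E[T] = 33.21865.

33.2187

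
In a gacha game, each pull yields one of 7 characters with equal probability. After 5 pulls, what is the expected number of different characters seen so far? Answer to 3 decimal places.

For each character, P(seen in 5 pulls) = 1 - (6/7)^5 = 0.5373.
By linearity of expectation, E[distinct seen] = 7·(1 - (6/7)^5) = 3.7613.

3.761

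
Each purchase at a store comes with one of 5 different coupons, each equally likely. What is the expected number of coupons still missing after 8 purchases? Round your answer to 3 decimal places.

0.839

For each coupon, P(unseen after 8) = (4/5)^8 = 0.1678.
By linearity of expectation, E[unseen] = 5·(4/5)^8 = 0.8389.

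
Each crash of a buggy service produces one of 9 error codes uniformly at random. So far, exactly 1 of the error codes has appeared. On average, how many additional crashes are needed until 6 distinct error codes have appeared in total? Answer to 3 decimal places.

7.961

From k distinct to k+1 distinct takes on average 9/(9-k) crashes.
Sum over k = 1,...,5: E = 9/8 + 9/7 + 9/6 + 9/5 + 9/4 = 7.9607.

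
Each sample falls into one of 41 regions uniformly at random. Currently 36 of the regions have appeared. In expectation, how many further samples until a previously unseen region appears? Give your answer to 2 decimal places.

8.20

Each sample yields a new region with probability (41-36)/41 = 5/41, so the wait is geometric with mean 41/5.
E = 41/5 = 8.200.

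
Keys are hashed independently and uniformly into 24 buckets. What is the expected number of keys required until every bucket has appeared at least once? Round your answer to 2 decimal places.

90.62

The wait to go from k to k+1 distinct buckets is geometric with mean 24/(24-k).
E[T] = 24/24 + 24/23 + 24/22 + ... + 24/2 + 24/1 = 24·H_{24}.
H_{24} = 3.776, so E[T] = 90.623.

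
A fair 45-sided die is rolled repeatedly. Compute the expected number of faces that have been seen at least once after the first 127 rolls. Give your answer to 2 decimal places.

42.41

For each face, P(seen in 127 rolls) = 1 - (44/45)^127 = 0.942.
By linearity of expectation, E[distinct seen] = 45·(1 - (44/45)^127) = 42.408.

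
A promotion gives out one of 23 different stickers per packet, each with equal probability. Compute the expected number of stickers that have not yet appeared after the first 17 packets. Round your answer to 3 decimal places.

10.803

For each sticker, P(unseen after 17) = (22/23)^17 = 0.4697.
By linearity of expectation, E[unseen] = 23·(22/23)^17 = 10.8029.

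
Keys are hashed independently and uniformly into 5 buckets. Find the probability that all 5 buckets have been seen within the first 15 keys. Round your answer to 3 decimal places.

Let A_i be the event that bucket i is missing after 15 keys. By inclusion–exclusion on the A_i,
P(all seen) = Σ_{j=0}^{5} (-1)^j C(5,j)((5-j)/5)^15
= 1.0000 - 0.1759 + 0.0047 - 0.0000 + 0.0000 - 0.0000
= 0.8288.

0.829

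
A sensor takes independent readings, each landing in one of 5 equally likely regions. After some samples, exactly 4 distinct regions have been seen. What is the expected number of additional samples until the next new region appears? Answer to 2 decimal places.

5.00

Each sample yields a new region with probability (5-4)/5 = 1/5, so the wait is geometric with mean 5/1.
E = 5/1 = 5.000.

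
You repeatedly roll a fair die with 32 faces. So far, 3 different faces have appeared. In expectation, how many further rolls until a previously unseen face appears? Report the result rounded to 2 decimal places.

1.10

The number of rolls until the next new face is geometric with success probability 29/32, so its mean is 32/29.
E = 32/29 = 1.103.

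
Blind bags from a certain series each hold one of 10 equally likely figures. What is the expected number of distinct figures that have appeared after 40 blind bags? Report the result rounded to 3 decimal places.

For each figure, P(seen in 40 blind bags) = 1 - (9/10)^40 = 0.9852.
By linearity of expectation, E[distinct seen] = 10·(1 - (9/10)^40) = 9.8522.

9.852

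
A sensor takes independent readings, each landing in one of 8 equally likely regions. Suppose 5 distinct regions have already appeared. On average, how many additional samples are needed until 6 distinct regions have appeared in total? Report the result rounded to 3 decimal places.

With k distinct regions already seen, the next new one takes an expected 8/(8-k) samples.
Only the k = 5 term is needed: E = 8/3 = 2.6667.

2.667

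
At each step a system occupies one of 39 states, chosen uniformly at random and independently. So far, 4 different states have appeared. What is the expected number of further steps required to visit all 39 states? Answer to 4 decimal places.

161.7245

With k distinct states already seen, the next new one takes an expected 39/(39-k) steps.
Sum over k = 4,...,38: E = 39/35 + 39/34 + 39/33 + ... + 39/2 + 39/1 = 161.72448.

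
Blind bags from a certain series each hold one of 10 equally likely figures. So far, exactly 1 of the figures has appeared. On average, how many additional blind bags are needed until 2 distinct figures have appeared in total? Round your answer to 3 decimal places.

1.111

With k distinct figures already seen, the next new one takes an expected 10/(10-k) blind bags.
Only the k = 1 term is needed: E = 10/9 = 1.1111.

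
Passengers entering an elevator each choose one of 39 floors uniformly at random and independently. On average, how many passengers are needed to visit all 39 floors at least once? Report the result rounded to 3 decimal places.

165.888

The wait to go from k to k+1 distinct floors is geometric with mean 39/(39-k).
E[T] = 39/39 + 39/38 + 39/37 + ... + 39/2 + 39/1 = 39·H_{39}.
H_{39} = 4.2535, so E[T] = 165.8882.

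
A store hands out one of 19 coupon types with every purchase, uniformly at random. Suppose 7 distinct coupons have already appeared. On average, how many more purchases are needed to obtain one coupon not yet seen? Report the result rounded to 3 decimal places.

1.583

The number of purchases until the next new coupon is geometric with success probability 12/19, so its mean is 19/12.
E = 19/12 = 1.5833.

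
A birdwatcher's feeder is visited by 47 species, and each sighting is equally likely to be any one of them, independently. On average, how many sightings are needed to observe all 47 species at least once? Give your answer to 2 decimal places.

The wait to go from k to k+1 distinct species is geometric with mean 47/(47-k).
E[T] = 47/47 + 47/46 + 47/45 + ... + 47/2 + 47/1 = 47·H_{47}.
H_{47} = 4.438, so E[T] = 208.584.

208.58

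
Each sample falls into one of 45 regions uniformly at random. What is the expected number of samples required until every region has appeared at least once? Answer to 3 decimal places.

After k distinct regions have appeared, the next sample gives a new one with probability (45-k)/45, so the expected wait for the (k+1)-th is 45/(45-k).
E[T] = 45/45 + 45/44 + 45/43 + ... + 45/2 + 45/1 = 45·H_{45}.
H_{45} = 4.3949, so E[T] = 197.7727.

197.773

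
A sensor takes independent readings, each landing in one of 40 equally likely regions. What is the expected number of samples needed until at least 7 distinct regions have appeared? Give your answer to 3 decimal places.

With k distinct regions already seen, the next new one arrives after an expected 40/(40-k) samples.
Sum over k = 0,...,6: E = 40/40 + 40/39 + 40/38 + ... + 40/35 + 40/34 = 7.5898.

7.590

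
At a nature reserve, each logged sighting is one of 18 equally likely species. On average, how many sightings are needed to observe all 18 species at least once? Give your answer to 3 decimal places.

62.912

The wait to go from k to k+1 distinct species is geometric with mean 18/(18-k).
E[T] = 18/18 + 18/17 + 18/16 + ... + 18/2 + 18/1 = 18·H_{18}.
H_{18} = 3.4951, so E[T] = 62.9119.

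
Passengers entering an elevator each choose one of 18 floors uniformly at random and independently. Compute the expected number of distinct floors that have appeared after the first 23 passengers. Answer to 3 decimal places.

For each floor, P(seen in 23 passengers) = 1 - (17/18)^23 = 0.7314.
By linearity of expectation, E[distinct seen] = 18·(1 - (17/18)^23) = 13.1657.

13.166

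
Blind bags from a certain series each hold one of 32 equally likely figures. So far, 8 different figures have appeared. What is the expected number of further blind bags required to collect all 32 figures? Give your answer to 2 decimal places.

120.83

From k distinct to k+1 distinct takes on average 32/(32-k) blind bags.
Sum over k = 8,...,31: E = 32/24 + 32/23 + 32/22 + ... + 32/2 + 32/1 = 120.831.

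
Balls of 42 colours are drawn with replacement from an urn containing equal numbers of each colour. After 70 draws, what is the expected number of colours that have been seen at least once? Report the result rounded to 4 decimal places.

For each colour, P(seen in 70 draws) = 1 - (41/42)^70 = 0.81489.
By linearity of expectation, E[distinct seen] = 42·(1 - (41/42)^70) = 34.22556.

34.2256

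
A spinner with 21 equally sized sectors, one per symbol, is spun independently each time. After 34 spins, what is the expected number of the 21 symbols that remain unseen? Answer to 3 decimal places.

3.997

For each symbol, P(unseen after 34) = (20/21)^34 = 0.1904.
By linearity of expectation, E[unseen] = 21·(20/21)^34 = 3.9975.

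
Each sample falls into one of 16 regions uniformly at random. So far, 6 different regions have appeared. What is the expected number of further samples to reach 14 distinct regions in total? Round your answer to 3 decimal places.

From k distinct to k+1 distinct takes on average 16/(16-k) samples.
Sum over k = 6,...,13: E = 16/10 + 16/9 + 16/8 + ... + 16/4 + 16/3 = 22.8635.

22.863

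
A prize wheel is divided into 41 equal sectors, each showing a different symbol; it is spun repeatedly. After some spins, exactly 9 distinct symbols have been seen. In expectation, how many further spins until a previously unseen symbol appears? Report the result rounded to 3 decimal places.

1.281

The number of spins until the next new symbol is geometric with success probability 32/41, so its mean is 41/32.
E = 41/32 = 1.2813.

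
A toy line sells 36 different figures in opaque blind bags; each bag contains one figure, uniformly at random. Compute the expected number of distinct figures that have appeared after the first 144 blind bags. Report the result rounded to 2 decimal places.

For each figure, P(seen in 144 blind bags) = 1 - (35/36)^144 = 0.983.
By linearity of expectation, E[distinct seen] = 36·(1 - (35/36)^144) = 35.377.

35.38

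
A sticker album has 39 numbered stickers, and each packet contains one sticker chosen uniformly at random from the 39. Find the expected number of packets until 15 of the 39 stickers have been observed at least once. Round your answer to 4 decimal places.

With k distinct stickers already seen, the next new one arrives after an expected 39/(39-k) packets.
Sum over k = 0,...,14: E = 39/39 + 39/38 + 39/37 + ... + 39/26 + 39/25 = 18.62581.

18.6258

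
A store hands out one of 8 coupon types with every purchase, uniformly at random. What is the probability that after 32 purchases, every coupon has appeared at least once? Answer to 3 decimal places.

Let A_i be the event that coupon i is missing after 32 purchases. By inclusion–exclusion on the A_i,
P(all seen) = Σ_{j=0}^{8} (-1)^j C(8,j)((8-j)/8)^32
= 1.0000 - 0.1115 + 0.0028 - 0.0000 + 0.0000 - 0.0000 + 0.0000 - 0.0000 + 0.0000
= 0.8913.

0.891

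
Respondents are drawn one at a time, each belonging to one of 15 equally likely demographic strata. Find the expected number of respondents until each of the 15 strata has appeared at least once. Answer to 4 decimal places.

Split into phases: going from k distinct to k+1 distinct takes on average 15/(15-k) respondents.
E[T] = 15/15 + 15/14 + 15/13 + ... + 15/2 + 15/1 = 15·H_{15}.
H_{15} = 3.31823, so E[T] = 49.77343.

49.7734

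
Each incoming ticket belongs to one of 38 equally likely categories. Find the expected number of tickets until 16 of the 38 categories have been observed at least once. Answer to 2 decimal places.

20.41

Going from k to k+1 distinct takes a geometric number of tickets with mean 38/(38-k).
Sum over k = 0,...,15: E = 38/38 + 38/37 + 38/36 + ... + 38/24 + 38/23 = 20.409.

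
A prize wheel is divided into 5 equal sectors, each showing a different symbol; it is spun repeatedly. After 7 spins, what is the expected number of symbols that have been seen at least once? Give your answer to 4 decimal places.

3.9514

For each symbol, P(seen in 7 spins) = 1 - (4/5)^7 = 0.79028.
By linearity of expectation, E[distinct seen] = 5·(1 - (4/5)^7) = 3.95142.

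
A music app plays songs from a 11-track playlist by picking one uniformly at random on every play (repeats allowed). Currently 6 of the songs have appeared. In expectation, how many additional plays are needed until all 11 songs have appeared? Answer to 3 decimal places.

With k distinct songs already seen, the next new one takes an expected 11/(11-k) plays.
Sum over k = 6,...,10: E = 11/5 + 11/4 + 11/3 + 11/2 + 11/1 = 25.1167.

25.117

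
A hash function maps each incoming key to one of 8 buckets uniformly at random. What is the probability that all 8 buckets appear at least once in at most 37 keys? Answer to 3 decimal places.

0.943

By inclusion–exclusion over which buckets are missing,
P(all seen) = Σ_{j=0}^{8} (-1)^j C(8,j)((8-j)/8)^37
= 1.0000 - 0.0572 + 0.0007 - 0.0000 + 0.0000 - 0.0000 + 0.0000 - 0.0000 + 0.0000
= 0.9435.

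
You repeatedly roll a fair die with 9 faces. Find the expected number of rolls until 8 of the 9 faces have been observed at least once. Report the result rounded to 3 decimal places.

16.461

Going from k to k+1 distinct takes a geometric number of rolls with mean 9/(9-k).
Sum over k = 0,...,7: E = 9/9 + 9/8 + 9/7 + ... + 9/3 + 9/2 = 16.4607.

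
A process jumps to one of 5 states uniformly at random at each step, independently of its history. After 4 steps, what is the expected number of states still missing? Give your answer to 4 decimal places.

For each state, P(unseen after 4) = (4/5)^4 = 0.40960.
By linearity of expectation, E[unseen] = 5·(4/5)^4 = 2.04800.

2.0480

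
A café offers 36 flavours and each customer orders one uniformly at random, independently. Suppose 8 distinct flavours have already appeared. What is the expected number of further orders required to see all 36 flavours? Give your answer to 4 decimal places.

With k distinct flavours already seen, the next new one takes an expected 36/(36-k) orders.
Sum over k = 8,...,35: E = 36/28 + 36/27 + 36/26 + ... + 36/2 + 36/1 = 141.37816.

141.3782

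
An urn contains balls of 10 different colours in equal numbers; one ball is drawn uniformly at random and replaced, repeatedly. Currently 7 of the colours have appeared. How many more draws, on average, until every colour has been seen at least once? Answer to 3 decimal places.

With k distinct colours already seen, the next new one takes an expected 10/(10-k) draws.
Sum over k = 7,...,9: E = 10/3 + 10/2 + 10/1 = 18.3333.

18.333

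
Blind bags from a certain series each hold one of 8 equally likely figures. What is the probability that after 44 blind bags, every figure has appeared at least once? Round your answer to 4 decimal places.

Let A_i be the event that figure i is missing after 44 blind bags. By inclusion–exclusion on the A_i,
P(all seen) = Σ_{j=0}^{8} (-1)^j C(8,j)((8-j)/8)^44
= 1.00000 - 0.02246 + 0.00009 - 0.00000 + 0.00000 - 0.00000 + 0.00000 - 0.00000 + 0.00000
= 0.97763.

0.9776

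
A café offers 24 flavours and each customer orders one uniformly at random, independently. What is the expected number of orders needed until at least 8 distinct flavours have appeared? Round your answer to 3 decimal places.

Going from k to k+1 distinct takes a geometric number of orders with mean 24/(24-k).
Sum over k = 0,...,7: E = 24/24 + 24/23 + 24/22 + ... + 24/18 + 24/17 = 9.4855.

9.486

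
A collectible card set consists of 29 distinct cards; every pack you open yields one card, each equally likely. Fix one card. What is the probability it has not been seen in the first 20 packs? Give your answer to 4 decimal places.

0.4957

On each pack the fixed card fails to appear with probability 28/29.
P(still missing after 20) = (28/29)^20 = 0.49568.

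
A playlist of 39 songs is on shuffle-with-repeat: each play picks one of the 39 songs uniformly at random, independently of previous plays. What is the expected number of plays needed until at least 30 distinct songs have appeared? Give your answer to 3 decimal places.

55.558

With k distinct songs already seen, the next new one arrives after an expected 39/(39-k) plays.
Sum over k = 0,...,29: E = 39/39 + 39/38 + 39/37 + ... + 39/11 + 39/10 = 55.5584.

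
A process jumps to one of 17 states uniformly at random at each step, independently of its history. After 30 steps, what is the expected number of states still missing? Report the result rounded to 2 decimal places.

For each state, P(unseen after 30) = (16/17)^30 = 0.162.
By linearity of expectation, E[unseen] = 17·(16/17)^30 = 2.758.

2.76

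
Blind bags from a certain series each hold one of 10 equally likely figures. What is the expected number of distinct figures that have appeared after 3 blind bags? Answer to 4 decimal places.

For each figure, P(seen in 3 blind bags) = 1 - (9/10)^3 = 0.27100.
By linearity of expectation, E[distinct seen] = 10·(1 - (9/10)^3) = 2.71000.

2.7100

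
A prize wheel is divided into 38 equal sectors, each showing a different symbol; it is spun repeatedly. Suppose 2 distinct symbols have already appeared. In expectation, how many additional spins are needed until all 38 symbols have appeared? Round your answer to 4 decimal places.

158.6332

With k distinct symbols already seen, the next new one takes an expected 38/(38-k) spins.
Sum over k = 2,...,37: E = 38/36 + 38/35 + 38/34 + ... + 38/2 + 38/1 = 158.63325.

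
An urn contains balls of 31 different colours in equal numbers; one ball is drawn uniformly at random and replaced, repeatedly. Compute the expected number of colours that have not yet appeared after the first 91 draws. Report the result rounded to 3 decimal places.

For each colour, P(unseen after 91) = (30/31)^91 = 0.0506.
By linearity of expectation, E[unseen] = 31·(30/31)^91 = 1.5685.

1.568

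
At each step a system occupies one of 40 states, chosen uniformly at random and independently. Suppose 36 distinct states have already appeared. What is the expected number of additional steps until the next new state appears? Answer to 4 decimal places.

10.0000

Each step yields a new state with probability (40-36)/40 = 4/40, so the wait is geometric with mean 40/4.
E = 40/4 = 10.00000.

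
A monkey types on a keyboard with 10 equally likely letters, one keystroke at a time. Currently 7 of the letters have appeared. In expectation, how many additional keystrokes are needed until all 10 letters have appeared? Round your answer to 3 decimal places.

18.333

The wait to go from k to k+1 distinct letters is geometric with mean 10/(10-k).
Sum over k = 7,...,9: E = 10/3 + 10/2 + 10/1 = 18.3333.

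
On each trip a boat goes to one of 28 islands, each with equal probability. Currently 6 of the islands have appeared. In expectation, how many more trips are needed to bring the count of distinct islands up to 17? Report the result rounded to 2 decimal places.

18.79

The wait to go from k to k+1 distinct islands is geometric with mean 28/(28-k).
Sum over k = 6,...,16: E = 28/22 + 28/21 + 28/20 + ... + 28/13 + 28/12 = 18.786.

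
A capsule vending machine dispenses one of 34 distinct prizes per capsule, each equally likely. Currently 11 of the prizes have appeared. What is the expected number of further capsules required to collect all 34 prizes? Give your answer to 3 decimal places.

126.966

From k distinct to k+1 distinct takes on average 34/(34-k) capsules.
Sum over k = 11,...,33: E = 34/23 + 34/22 + 34/21 + ... + 34/2 + 34/1 = 126.9659.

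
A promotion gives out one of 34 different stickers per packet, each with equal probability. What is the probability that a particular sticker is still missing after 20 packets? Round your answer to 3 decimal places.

On each packet the fixed sticker fails to appear with probability 33/34.
P(still missing after 20) = (33/34)^20 = 0.5504.

0.550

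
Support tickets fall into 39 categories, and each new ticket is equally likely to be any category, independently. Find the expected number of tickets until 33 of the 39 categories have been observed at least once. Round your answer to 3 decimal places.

Going from k to k+1 distinct takes a geometric number of tickets with mean 39/(39-k).
Sum over k = 0,...,32: E = 39/39 + 39/38 + 39/37 + ... + 39/8 + 39/7 = 70.3382.

70.338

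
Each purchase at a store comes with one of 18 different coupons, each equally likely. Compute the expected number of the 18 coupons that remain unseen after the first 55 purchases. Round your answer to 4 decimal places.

For each coupon, P(unseen after 55) = (17/18)^55 = 0.04312.
By linearity of expectation, E[unseen] = 18·(17/18)^55 = 0.77620.

0.7762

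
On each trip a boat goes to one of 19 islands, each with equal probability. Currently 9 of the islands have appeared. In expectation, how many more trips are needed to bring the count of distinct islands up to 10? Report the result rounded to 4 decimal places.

1.9000

With k distinct islands already seen, the next new one takes an expected 19/(19-k) trips.
Only the k = 9 term is needed: E = 19/10 = 1.90000.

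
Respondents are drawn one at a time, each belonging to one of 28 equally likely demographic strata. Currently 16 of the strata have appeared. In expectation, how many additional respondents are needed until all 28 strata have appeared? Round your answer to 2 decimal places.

86.89

From k distinct to k+1 distinct takes on average 28/(28-k) respondents.
Sum over k = 16,...,27: E = 28/12 + 28/11 + 28/10 + ... + 28/2 + 28/1 = 86.890.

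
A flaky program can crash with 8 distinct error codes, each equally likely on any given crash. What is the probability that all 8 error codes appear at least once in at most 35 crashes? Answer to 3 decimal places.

0.926

Let A_i be the event that error code i is missing after 35 crashes. By inclusion–exclusion on the A_i,
P(all seen) = Σ_{j=0}^{8} (-1)^j C(8,j)((8-j)/8)^35
= 1.0000 - 0.0747 + 0.0012 - 0.0000 + 0.0000 - 0.0000 + 0.0000 - 0.0000 + 0.0000
= 0.9265.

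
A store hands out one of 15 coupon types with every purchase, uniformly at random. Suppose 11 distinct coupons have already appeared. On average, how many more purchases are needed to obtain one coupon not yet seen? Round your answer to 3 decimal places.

Each purchase yields a new coupon with probability (15-11)/15 = 4/15, so the wait is geometric with mean 15/4.
E = 15/4 = 3.7500.

3.750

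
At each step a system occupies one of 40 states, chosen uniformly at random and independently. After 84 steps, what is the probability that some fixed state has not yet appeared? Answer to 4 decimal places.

On each step the fixed state fails to appear with probability 39/40.
P(still missing after 84) = (39/40)^84 = 0.11923.

0.1192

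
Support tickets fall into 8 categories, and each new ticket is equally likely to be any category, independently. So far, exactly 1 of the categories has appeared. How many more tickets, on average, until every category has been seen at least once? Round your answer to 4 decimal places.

20.7429

The wait to go from k to k+1 distinct categories is geometric with mean 8/(8-k).
Sum over k = 1,...,7: E = 8/7 + 8/6 + 8/5 + ... + 8/2 + 8/1 = 20.74286.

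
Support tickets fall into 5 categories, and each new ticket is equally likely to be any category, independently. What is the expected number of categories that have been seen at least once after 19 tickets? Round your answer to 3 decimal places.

4.928

For each category, P(seen in 19 tickets) = 1 - (4/5)^19 = 0.9856.
By linearity of expectation, E[distinct seen] = 5·(1 - (4/5)^19) = 4.9279.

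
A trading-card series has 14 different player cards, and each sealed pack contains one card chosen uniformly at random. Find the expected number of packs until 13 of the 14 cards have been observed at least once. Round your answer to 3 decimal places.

31.522

Going from k to k+1 distinct takes a geometric number of packs with mean 14/(14-k).
Sum over k = 0,...,12: E = 14/14 + 14/13 + 14/12 + ... + 14/3 + 14/2 = 31.5219.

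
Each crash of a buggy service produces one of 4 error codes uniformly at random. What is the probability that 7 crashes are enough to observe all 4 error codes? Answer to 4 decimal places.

0.5127

By inclusion–exclusion over which error codes are missing,
P(all seen) = Σ_{j=0}^{4} (-1)^j C(4,j)((4-j)/4)^7
= 1.00000 - 0.53394 + 0.04688 - 0.00024 + 0.00000
= 0.51270.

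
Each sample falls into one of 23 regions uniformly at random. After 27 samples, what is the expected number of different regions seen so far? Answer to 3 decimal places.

For each region, P(seen in 27 samples) = 1 - (22/23)^27 = 0.6989.
By linearity of expectation, E[distinct seen] = 23·(1 - (22/23)^27) = 16.0739.

16.074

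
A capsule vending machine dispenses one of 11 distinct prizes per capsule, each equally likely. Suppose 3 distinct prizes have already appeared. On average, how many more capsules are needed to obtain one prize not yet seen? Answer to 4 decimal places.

1.3750

The number of capsules until the next new prize is geometric with success probability 8/11, so its mean is 11/8.
E = 11/8 = 1.37500.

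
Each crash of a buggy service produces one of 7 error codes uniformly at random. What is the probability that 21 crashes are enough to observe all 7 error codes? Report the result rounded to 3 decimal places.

By inclusion–exclusion over which error codes are missing,
P(all seen) = Σ_{j=0}^{7} (-1)^j C(7,j)((7-j)/7)^21
= 1.0000 - 0.2749 + 0.0179 - 0.0003 + 0.0000 - 0.0000 + 0.0000 - 0.0000
= 0.7427.

0.743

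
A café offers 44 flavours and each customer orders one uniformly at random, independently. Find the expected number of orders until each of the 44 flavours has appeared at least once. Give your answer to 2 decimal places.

Split into phases: going from k distinct to k+1 distinct takes on average 44/(44-k) orders.
E[T] = 44/44 + 44/43 + 44/42 + ... + 44/2 + 44/1 = 44·H_{44}.
H_{44} = 4.373, so E[T] = 192.400.

192.40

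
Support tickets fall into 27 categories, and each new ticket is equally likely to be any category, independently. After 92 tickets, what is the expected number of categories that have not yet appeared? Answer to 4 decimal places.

For each category, P(unseen after 92) = (26/27)^92 = 0.03105.
By linearity of expectation, E[unseen] = 27·(26/27)^92 = 0.83839.

0.8384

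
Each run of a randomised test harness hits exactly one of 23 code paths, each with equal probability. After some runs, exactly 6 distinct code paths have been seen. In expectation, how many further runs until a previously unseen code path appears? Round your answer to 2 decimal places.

1.35

The number of runs until the next new code path is geometric with success probability 17/23, so its mean is 23/17.
E = 23/17 = 1.353.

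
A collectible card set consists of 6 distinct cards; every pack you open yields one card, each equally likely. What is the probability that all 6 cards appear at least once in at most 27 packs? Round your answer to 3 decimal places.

Let A_i be the event that card i is missing after 27 packs. By inclusion–exclusion on the A_i,
P(all seen) = Σ_{j=0}^{6} (-1)^j C(6,j)((6-j)/6)^27
= 1.0000 - 0.0437 + 0.0003 - 0.0000 + 0.0000 - 0.0000 + 0.0000
= 0.9566.

0.957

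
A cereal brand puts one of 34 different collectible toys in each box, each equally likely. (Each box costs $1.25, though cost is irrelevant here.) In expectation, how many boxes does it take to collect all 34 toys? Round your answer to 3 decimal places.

Split into phases: going from k distinct to k+1 distinct takes on average 34/(34-k) boxes.
E[T] = 34/34 + 34/33 + 34/32 + ... + 34/2 + 34/1 = 34·H_{34}.
H_{34} = 4.1182, so E[T] = 140.0191.

140.019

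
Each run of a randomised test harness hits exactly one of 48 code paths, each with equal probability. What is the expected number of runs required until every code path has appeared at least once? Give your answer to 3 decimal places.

The wait to go from k to k+1 distinct code paths is geometric with mean 48/(48-k).
E[T] = 48/48 + 48/47 + 48/46 + ... + 48/2 + 48/1 = 48·H_{48}.
H_{48} = 4.4588, so E[T] = 214.0223.

214.022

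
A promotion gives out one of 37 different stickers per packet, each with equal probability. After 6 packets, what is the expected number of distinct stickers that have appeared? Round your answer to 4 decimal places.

For each sticker, P(seen in 6 packets) = 1 - (36/37)^6 = 0.15159.
By linearity of expectation, E[distinct seen] = 37·(1 - (36/37)^6) = 5.60891.

5.6089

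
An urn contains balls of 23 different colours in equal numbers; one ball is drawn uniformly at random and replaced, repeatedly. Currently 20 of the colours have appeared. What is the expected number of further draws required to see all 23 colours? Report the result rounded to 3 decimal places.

The wait to go from k to k+1 distinct colours is geometric with mean 23/(23-k).
Sum over k = 20,...,22: E = 23/3 + 23/2 + 23/1 = 42.1667.

42.167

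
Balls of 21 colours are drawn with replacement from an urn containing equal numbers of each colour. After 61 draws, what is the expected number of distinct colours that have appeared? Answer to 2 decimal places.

For each colour, P(seen in 61 draws) = 1 - (20/21)^61 = 0.949.
By linearity of expectation, E[distinct seen] = 21·(1 - (20/21)^61) = 19.929.

19.93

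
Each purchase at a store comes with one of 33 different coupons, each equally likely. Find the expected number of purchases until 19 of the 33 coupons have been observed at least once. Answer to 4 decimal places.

27.6288

With k distinct coupons already seen, the next new one arrives after an expected 33/(33-k) purchases.
Sum over k = 0,...,18: E = 33/33 + 33/32 + 33/31 + ... + 33/16 + 33/15 = 27.62878.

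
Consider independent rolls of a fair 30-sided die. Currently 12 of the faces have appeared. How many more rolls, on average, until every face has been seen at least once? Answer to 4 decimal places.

With k distinct faces already seen, the next new one takes an expected 30/(30-k) rolls.
Sum over k = 12,...,29: E = 30/18 + 30/17 + 30/16 + ... + 30/2 + 30/1 = 104.85324.

104.8532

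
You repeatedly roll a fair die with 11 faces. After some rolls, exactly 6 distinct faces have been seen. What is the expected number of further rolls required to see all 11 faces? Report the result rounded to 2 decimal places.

The wait to go from k to k+1 distinct faces is geometric with mean 11/(11-k).
Sum over k = 6,...,10: E = 11/5 + 11/4 + 11/3 + 11/2 + 11/1 = 25.117.

25.12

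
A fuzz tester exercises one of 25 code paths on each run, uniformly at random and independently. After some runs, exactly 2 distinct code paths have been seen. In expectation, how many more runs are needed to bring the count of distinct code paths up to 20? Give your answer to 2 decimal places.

36.27

The wait to go from k to k+1 distinct code paths is geometric with mean 25/(25-k).
Sum over k = 2,...,19: E = 25/23 + 25/22 + 25/21 + ... + 25/7 + 25/6 = 36.274.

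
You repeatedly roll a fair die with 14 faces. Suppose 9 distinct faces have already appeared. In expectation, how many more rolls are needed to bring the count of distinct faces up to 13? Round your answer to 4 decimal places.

17.9667

From k distinct to k+1 distinct takes on average 14/(14-k) rolls.
Sum over k = 9,...,12: E = 14/5 + 14/4 + 14/3 + 14/2 = 17.96667.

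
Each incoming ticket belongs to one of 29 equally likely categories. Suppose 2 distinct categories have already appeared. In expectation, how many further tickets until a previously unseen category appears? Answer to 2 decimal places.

1.07

Each ticket yields a new category with probability (29-2)/29 = 27/29, so the wait is geometric with mean 29/27.
E = 29/27 = 1.074.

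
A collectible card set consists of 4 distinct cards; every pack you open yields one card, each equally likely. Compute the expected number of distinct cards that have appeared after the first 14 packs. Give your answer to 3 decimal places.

3.929

For each card, P(seen in 14 packs) = 1 - (3/4)^14 = 0.9822.
By linearity of expectation, E[distinct seen] = 4·(1 - (3/4)^14) = 3.9287.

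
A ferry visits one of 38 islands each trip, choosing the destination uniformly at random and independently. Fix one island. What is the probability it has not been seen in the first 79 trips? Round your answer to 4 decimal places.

0.1216

On each trip the fixed island fails to appear with probability 37/38.
P(still missing after 79) = (37/38)^79 = 0.12163.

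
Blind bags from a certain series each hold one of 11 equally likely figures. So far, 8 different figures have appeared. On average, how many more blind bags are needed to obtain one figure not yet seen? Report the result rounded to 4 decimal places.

3.6667

The number of blind bags until the next new figure is geometric with success probability 3/11, so its mean is 11/3.
E = 11/3 = 3.66667.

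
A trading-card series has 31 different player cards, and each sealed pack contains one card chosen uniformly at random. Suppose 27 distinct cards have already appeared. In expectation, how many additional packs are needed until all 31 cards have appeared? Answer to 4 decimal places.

64.5833

From k distinct to k+1 distinct takes on average 31/(31-k) packs.
Sum over k = 27,...,30: E = 31/4 + 31/3 + 31/2 + 31/1 = 64.58333.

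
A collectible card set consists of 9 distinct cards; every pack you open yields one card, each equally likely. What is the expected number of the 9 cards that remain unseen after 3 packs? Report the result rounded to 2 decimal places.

6.32

For each card, P(unseen after 3) = (8/9)^3 = 0.702.
By linearity of expectation, E[unseen] = 9·(8/9)^3 = 6.321.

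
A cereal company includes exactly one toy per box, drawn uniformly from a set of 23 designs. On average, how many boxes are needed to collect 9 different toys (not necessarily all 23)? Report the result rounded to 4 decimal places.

11.1028

With k distinct toys already seen, the next new one arrives after an expected 23/(23-k) boxes.
Sum over k = 0,...,8: E = 23/23 + 23/22 + 23/21 + ... + 23/16 + 23/15 = 11.10277.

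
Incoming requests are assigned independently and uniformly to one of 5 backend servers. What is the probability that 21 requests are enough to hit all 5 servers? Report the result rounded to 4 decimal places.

Let A_i be the event that server i is missing after 21 requests. By inclusion–exclusion on the A_i,
P(all seen) = Σ_{j=0}^{5} (-1)^j C(5,j)((5-j)/5)^21
= 1.00000 - 0.04612 + 0.00022 - 0.00000 + 0.00000 - 0.00000
= 0.95410.

0.9541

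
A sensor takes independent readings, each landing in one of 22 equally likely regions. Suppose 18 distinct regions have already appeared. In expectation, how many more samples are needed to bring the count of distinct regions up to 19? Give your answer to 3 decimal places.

The wait to go from k to k+1 distinct regions is geometric with mean 22/(22-k).
Only the k = 18 term is needed: E = 22/4 = 5.5000.

5.500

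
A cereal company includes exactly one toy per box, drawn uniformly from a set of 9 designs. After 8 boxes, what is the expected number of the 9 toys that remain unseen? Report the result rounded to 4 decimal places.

3.5077

For each toy, P(unseen after 8) = (8/9)^8 = 0.38974.
By linearity of expectation, E[unseen] = 9·(8/9)^8 = 3.50770.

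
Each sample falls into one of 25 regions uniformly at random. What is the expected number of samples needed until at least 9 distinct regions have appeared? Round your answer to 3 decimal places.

10.881

With k distinct regions already seen, the next new one arrives after an expected 25/(25-k) samples.
Sum over k = 0,...,8: E = 25/25 + 25/24 + 25/23 + ... + 25/18 + 25/17 = 10.8807.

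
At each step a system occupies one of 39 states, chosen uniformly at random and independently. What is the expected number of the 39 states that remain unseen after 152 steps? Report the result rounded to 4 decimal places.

0.7522

For each state, P(unseen after 152) = (38/39)^152 = 0.01929.
By linearity of expectation, E[unseen] = 39·(38/39)^152 = 0.75223.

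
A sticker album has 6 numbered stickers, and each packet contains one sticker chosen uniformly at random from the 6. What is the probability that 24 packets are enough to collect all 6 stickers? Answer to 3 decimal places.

Let A_i be the event that sticker i is missing after 24 packets. By inclusion–exclusion on the A_i,
P(all seen) = Σ_{j=0}^{6} (-1)^j C(6,j)((6-j)/6)^24
= 1.0000 - 0.0755 + 0.0009 - 0.0000 + 0.0000 - 0.0000 + 0.0000
= 0.9254.

0.925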